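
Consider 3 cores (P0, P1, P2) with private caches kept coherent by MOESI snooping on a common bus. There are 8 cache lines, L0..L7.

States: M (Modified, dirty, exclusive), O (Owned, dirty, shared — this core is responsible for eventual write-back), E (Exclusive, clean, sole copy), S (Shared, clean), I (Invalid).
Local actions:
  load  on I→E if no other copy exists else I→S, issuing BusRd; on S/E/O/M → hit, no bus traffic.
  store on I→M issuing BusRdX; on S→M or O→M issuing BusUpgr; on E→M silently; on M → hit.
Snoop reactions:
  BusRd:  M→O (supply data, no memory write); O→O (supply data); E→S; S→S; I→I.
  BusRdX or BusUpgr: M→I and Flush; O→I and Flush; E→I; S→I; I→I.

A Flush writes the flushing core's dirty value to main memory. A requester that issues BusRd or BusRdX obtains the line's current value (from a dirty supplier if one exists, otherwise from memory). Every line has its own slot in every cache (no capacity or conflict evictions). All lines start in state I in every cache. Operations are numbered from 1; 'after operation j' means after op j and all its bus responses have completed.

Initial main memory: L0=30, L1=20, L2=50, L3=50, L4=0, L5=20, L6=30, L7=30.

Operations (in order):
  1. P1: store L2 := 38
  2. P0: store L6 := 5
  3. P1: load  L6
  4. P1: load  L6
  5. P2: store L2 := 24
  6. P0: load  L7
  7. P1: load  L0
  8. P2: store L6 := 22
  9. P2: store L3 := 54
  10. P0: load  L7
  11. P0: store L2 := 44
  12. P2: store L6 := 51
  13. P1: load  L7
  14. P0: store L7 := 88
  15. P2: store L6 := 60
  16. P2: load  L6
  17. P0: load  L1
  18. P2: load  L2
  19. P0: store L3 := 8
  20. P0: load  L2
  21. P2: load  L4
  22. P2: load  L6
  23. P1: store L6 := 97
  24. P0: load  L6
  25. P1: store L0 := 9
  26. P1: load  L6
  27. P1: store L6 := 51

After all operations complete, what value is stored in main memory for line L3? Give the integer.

[1] P1: store L2 := 38 | P0:I, P1:M(38), P2:I | bus: BusRdX
[2] P0: store L6 := 5 | P0:M(5), P1:I, P2:I | bus: BusRdX
[3] P1: load  L6 | P0:O(5), P1:S(5), P2:I | bus: BusRd
[4] P1: load  L6 | P0:O(5), P1:S(5), P2:I | bus: none
[5] P2: store L2 := 24 | P0:I, P1:I, P2:M(24) | bus: BusRdX,Flush
[6] P0: load  L7 | P0:E(30), P1:I, P2:I | bus: BusRd
[7] P1: load  L0 | P0:I, P1:E(30), P2:I | bus: BusRd
[8] P2: store L6 := 22 | P0:I, P1:I, P2:M(22) | bus: BusRdX,Flush
[9] P2: store L3 := 54 | P0:I, P1:I, P2:M(54) | bus: BusRdX
[10] P0: load  L7 | P0:E(30), P1:I, P2:I | bus: none
[11] P0: store L2 := 44 | P0:M(44), P1:I, P2:I | bus: BusRdX,Flush
[12] P2: store L6 := 51 | P0:I, P1:I, P2:M(51) | bus: none
[13] P1: load  L7 | P0:S(30), P1:S(30), P2:I | bus: BusRd
[14] P0: store L7 := 88 | P0:M(88), P1:I, P2:I | bus: BusUpgr
[15] P2: store L6 := 60 | P0:I, P1:I, P2:M(60) | bus: none
[16] P2: load  L6 | P0:I, P1:I, P2:M(60) | bus: none
[17] P0: load  L1 | P0:E(20), P1:I, P2:I | bus: BusRd
[18] P2: load  L2 | P0:O(44), P1:I, P2:S(44) | bus: BusRd
[19] P0: store L3 := 8 | P0:M(8), P1:I, P2:I | bus: BusRdX,Flush
[20] P0: load  L2 | P0:O(44), P1:I, P2:S(44) | bus: none
[21] P2: load  L4 | P0:I, P1:I, P2:E(0) | bus: BusRd
[22] P2: load  L6 | P0:I, P1:I, P2:M(60) | bus: none
[23] P1: store L6 := 97 | P0:I, P1:M(97), P2:I | bus: BusRdX,Flush
[24] P0: load  L6 | P0:S(97), P1:O(97), P2:I | bus: BusRd
[25] P1: store L0 := 9 | P0:I, P1:M(9), P2:I | bus: none
[26] P1: load  L6 | P0:S(97), P1:O(97), P2:I | bus: none
[27] P1: store L6 := 51 | P0:I, P1:M(51), P2:I | bus: BusUpgr

memory[L3] = 54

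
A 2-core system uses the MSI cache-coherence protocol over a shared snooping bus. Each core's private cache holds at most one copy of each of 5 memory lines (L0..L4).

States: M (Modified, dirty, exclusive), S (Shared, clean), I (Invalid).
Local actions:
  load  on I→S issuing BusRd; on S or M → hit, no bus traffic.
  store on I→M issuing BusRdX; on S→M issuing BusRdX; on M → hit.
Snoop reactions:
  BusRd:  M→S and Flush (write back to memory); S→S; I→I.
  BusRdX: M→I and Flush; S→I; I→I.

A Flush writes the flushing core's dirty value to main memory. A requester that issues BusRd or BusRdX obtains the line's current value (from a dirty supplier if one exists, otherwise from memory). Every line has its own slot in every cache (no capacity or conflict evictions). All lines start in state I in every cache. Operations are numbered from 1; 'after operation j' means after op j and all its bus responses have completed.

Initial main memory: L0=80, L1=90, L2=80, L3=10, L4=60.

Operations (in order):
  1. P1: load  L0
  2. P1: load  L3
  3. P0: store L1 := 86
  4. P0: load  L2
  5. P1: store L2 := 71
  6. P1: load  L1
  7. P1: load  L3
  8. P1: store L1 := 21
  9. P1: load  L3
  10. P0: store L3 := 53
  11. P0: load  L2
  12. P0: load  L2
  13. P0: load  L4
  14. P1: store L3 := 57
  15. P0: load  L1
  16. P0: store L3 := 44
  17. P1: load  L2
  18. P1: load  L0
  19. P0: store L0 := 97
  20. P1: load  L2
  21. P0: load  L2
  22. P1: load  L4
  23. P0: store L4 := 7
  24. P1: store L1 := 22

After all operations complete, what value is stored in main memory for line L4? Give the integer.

step 1: P1: load  L0  ⟶  IS  (L0)  txn=BusRd  M[L0]=80
step 2: P1: load  L3  ⟶  IS  (L3)  txn=BusRd  M[L3]=10
step 3: P0: store L1 := 86  ⟶  MI  (L1)  txn=BusRdX  M[L1]=90
step 4: P0: load  L2  ⟶  SI  (L2)  txn=BusRd  M[L2]=80
step 5: P1: store L2 := 71  ⟶  IM  (L2)  txn=BusRdX  M[L2]=80
step 6: P1: load  L1  ⟶  SS  (L1)  txn=BusRd+Flush  M[L1]=86
step 7: P1: load  L3  ⟶  IS  (L3)  txn=∅  M[L3]=10
step 8: P1: store L1 := 21  ⟶  IM  (L1)  txn=BusRdX  M[L1]=86
step 9: P1: load  L3  ⟶  IS  (L3)  txn=∅  M[L3]=10
step 10: P0: store L3 := 53  ⟶  MI  (L3)  txn=BusRdX  M[L3]=10
step 11: P0: load  L2  ⟶  SS  (L2)  txn=BusRd+Flush  M[L2]=71
step 12: P0: load  L2  ⟶  SS  (L2)  txn=∅  M[L2]=71
step 13: P0: load  L4  ⟶  SI  (L4)  txn=BusRd  M[L4]=60
step 14: P1: store L3 := 57  ⟶  IM  (L3)  txn=BusRdX+Flush  M[L3]=53
step 15: P0: load  L1  ⟶  SS  (L1)  txn=BusRd+Flush  M[L1]=21
step 16: P0: store L3 := 44  ⟶  MI  (L3)  txn=BusRdX+Flush  M[L3]=57
step 17: P1: load  L2  ⟶  SS  (L2)  txn=∅  M[L2]=71
step 18: P1: load  L0  ⟶  IS  (L0)  txn=∅  M[L0]=80
step 19: P0: store L0 := 97  ⟶  MI  (L0)  txn=BusRdX  M[L0]=80
step 20: P1: load  L2  ⟶  SS  (L2)  txn=∅  M[L2]=71
step 21: P0: load  L2  ⟶  SS  (L2)  txn=∅  M[L2]=71
step 22: P1: load  L4  ⟶  SS  (L4)  txn=BusRd  M[L4]=60
step 23: P0: store L4 := 7  ⟶  MI  (L4)  txn=BusRdX  M[L4]=60
step 24: P1: store L1 := 22  ⟶  IM  (L1)  txn=BusRdX  M[L1]=21

memory[L4] = 60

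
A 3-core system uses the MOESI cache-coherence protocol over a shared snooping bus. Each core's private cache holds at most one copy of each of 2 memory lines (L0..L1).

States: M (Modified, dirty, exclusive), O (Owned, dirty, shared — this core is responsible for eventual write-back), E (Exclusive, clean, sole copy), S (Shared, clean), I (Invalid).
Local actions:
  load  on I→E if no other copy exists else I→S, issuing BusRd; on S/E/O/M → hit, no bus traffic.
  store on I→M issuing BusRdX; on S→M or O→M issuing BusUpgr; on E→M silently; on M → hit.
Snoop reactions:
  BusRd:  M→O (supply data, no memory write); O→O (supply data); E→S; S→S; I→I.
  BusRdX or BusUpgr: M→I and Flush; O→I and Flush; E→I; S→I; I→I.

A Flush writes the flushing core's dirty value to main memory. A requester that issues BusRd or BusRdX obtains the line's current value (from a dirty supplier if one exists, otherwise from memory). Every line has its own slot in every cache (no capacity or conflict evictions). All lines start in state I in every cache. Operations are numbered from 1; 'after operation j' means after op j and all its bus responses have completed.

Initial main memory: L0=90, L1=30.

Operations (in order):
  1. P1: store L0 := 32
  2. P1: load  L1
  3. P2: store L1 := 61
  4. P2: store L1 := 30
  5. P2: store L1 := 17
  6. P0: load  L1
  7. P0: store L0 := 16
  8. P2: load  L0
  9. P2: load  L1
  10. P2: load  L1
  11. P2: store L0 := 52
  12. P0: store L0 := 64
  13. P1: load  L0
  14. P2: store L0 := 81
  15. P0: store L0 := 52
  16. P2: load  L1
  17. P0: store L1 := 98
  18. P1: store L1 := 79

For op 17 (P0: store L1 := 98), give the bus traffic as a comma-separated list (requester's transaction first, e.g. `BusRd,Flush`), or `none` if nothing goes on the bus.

  op1 P1: store L0 := 32 → I/M/I on L0; bus BusRdX; mem=90
  op2 P1: load  L1 → I/E/I on L1; bus BusRd; mem=30
  op3 P2: store L1 := 61 → I/I/M on L1; bus BusRdX; mem=30
  op4 P2: store L1 := 30 → I/I/M on L1; bus (none); mem=30
  op5 P2: store L1 := 17 → I/I/M on L1; bus (none); mem=30
  op6 P0: load  L1 → S/I/O on L1; bus BusRd; mem=30
  op7 P0: store L0 := 16 → M/I/I on L0; bus BusRdX Flush; mem=32
  op8 P2: load  L0 → O/I/S on L0; bus BusRd; mem=32
  op9 P2: load  L1 → S/I/O on L1; bus (none); mem=30
  op10 P2: load  L1 → S/I/O on L1; bus (none); mem=30
  op11 P2: store L0 := 52 → I/I/M on L0; bus BusUpgr Flush; mem=16
  op12 P0: store L0 := 64 → M/I/I on L0; bus BusRdX Flush; mem=52
  op13 P1: load  L0 → O/S/I on L0; bus BusRd; mem=52
  op14 P2: store L0 := 81 → I/I/M on L0; bus BusRdX Flush; mem=64
  op15 P0: store L0 := 52 → M/I/I on L0; bus BusRdX Flush; mem=81
  op16 P2: load  L1 → S/I/O on L1; bus (none); mem=30
  op17 P0: store L1 := 98 → M/I/I on L1; bus BusUpgr Flush; mem=17
  op18 P1: store L1 := 79 → I/M/I on L1; bus BusRdX Flush; mem=98

bus = BusUpgr,Flush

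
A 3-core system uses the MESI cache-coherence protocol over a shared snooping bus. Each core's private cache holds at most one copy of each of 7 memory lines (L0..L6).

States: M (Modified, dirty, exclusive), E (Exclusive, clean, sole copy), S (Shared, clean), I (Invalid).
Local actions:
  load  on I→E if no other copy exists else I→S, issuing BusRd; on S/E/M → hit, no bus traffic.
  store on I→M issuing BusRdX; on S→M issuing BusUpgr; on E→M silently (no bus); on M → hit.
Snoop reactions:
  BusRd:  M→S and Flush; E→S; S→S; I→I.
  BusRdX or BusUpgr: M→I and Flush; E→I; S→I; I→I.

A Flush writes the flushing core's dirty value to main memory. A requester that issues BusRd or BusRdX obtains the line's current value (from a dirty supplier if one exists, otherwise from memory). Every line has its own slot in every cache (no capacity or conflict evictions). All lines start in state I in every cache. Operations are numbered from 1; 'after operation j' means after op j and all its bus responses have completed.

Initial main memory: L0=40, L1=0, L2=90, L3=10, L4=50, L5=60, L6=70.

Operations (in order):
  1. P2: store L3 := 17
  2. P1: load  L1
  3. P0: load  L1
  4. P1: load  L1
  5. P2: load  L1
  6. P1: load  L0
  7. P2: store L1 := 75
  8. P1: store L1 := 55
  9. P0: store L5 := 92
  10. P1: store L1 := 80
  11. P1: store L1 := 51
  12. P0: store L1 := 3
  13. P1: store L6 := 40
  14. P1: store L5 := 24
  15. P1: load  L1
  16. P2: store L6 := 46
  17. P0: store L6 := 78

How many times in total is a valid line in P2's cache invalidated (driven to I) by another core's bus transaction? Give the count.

invalidations = 2

1. P2: store L3 := 17  bus=[BusRdX]  L3: P0=I P1=I P2=M  mem[L3]=10
2. P1: load  L1  bus=[BusRd]  L1: P0=I P1=E P2=I  mem[L1]=0
3. P0: load  L1  bus=[BusRd]  L1: P0=S P1=S P2=I  mem[L1]=0
4. P1: load  L1  bus=[-]  L1: P0=S P1=S P2=I  mem[L1]=0
5. P2: load  L1  bus=[BusRd]  L1: P0=S P1=S P2=S  mem[L1]=0
6. P1: load  L0  bus=[BusRd]  L0: P0=I P1=E P2=I  mem[L0]=40
7. P2: store L1 := 75  bus=[BusUpgr]  L1: P0=I P1=I P2=M  mem[L1]=0
8. P1: store L1 := 55  bus=[BusRdX,Flush]  L1: P0=I P1=M P2=I  mem[L1]=75
9. P0: store L5 := 92  bus=[BusRdX]  L5: P0=M P1=I P2=I  mem[L5]=60
10. P1: store L1 := 80  bus=[-]  L1: P0=I P1=M P2=I  mem[L1]=75
11. P1: store L1 := 51  bus=[-]  L1: P0=I P1=M P2=I  mem[L1]=75
12. P0: store L1 := 3  bus=[BusRdX,Flush]  L1: P0=M P1=I P2=I  mem[L1]=51
13. P1: store L6 := 40  bus=[BusRdX]  L6: P0=I P1=M P2=I  mem[L6]=70
14. P1: store L5 := 24  bus=[BusRdX,Flush]  L5: P0=I P1=M P2=I  mem[L5]=92
15. P1: load  L1  bus=[BusRd,Flush]  L1: P0=S P1=S P2=I  mem[L1]=3
16. P2: store L6 := 46  bus=[BusRdX,Flush]  L6: P0=I P1=I P2=M  mem[L6]=40
17. P0: store L6 := 78  bus=[BusRdX,Flush]  L6: P0=M P1=I P2=I  mem[L6]=46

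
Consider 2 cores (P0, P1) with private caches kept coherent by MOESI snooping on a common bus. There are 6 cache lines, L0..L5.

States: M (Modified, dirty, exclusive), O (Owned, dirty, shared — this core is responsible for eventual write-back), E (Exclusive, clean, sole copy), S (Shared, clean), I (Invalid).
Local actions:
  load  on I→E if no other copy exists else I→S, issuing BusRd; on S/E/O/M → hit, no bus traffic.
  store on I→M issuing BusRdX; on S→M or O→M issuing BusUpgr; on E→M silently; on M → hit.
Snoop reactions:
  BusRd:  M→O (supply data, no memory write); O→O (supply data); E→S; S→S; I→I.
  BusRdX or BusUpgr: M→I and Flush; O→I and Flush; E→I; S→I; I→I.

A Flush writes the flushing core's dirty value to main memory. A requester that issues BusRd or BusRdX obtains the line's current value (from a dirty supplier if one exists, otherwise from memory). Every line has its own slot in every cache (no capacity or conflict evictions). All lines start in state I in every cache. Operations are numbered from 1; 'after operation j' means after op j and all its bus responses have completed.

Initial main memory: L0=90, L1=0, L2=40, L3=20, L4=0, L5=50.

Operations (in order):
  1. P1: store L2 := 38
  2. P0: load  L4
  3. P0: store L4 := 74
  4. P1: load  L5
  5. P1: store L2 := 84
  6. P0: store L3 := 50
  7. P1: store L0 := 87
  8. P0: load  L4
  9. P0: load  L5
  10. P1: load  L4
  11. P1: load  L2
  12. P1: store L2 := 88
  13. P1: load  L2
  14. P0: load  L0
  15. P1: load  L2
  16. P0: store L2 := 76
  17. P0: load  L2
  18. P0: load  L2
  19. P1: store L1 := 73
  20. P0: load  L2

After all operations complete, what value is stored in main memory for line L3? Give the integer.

memory[L3] = 20

  op1 P1: store L2 := 38 → I/M on L2; bus BusRdX; mem=40
  op2 P0: load  L4 → E/I on L4; bus BusRd; mem=0
  op3 P0: store L4 := 74 → M/I on L4; bus (none); mem=0
  op4 P1: load  L5 → I/E on L5; bus BusRd; mem=50
  op5 P1: store L2 := 84 → I/M on L2; bus (none); mem=40
  op6 P0: store L3 := 50 → M/I on L3; bus BusRdX; mem=20
  op7 P1: store L0 := 87 → I/M on L0; bus BusRdX; mem=90
  op8 P0: load  L4 → M/I on L4; bus (none); mem=0
  op9 P0: load  L5 → S/S on L5; bus BusRd; mem=50
  op10 P1: load  L4 → O/S on L4; bus BusRd; mem=0
  op11 P1: load  L2 → I/M on L2; bus (none); mem=40
  op12 P1: store L2 := 88 → I/M on L2; bus (none); mem=40
  op13 P1: load  L2 → I/M on L2; bus (none); mem=40
  op14 P0: load  L0 → S/O on L0; bus BusRd; mem=90
  op15 P1: load  L2 → I/M on L2; bus (none); mem=40
  op16 P0: store L2 := 76 → M/I on L2; bus BusRdX Flush; mem=88
  op17 P0: load  L2 → M/I on L2; bus (none); mem=88
  op18 P0: load  L2 → M/I on L2; bus (none); mem=88
  op19 P1: store L1 := 73 → I/M on L1; bus BusRdX; mem=0
  op20 P0: load  L2 → M/I on L2; bus (none); mem=88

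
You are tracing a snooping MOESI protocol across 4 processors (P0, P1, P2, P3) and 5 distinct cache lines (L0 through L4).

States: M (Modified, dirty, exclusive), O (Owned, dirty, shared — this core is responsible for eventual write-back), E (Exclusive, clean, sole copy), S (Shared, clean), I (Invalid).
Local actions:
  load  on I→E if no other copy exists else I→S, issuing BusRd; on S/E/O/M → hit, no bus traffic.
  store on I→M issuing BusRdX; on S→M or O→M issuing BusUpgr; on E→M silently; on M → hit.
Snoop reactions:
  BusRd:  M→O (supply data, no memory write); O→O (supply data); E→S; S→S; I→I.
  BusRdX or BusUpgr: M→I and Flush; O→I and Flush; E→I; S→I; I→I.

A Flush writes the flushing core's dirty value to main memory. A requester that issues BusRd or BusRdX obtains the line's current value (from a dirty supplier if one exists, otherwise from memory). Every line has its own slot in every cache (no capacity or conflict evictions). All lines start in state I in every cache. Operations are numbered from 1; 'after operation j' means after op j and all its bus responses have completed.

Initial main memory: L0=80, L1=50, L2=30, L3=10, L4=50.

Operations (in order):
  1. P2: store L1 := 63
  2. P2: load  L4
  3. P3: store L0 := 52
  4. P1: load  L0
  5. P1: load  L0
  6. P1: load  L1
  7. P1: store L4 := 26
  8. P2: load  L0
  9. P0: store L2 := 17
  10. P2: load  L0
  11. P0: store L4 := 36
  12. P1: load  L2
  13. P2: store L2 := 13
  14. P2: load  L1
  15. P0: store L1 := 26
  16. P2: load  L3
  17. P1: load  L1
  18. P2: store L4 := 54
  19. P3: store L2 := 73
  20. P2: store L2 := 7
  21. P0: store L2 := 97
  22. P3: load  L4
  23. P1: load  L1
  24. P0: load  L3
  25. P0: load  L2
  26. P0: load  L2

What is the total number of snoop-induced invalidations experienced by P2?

[1] P2: store L1 := 63 | P0:I, P1:I, P2:M(63), P3:I | bus: BusRdX
[2] P2: load  L4 | P0:I, P1:I, P2:E(50), P3:I | bus: BusRd
[3] P3: store L0 := 52 | P0:I, P1:I, P2:I, P3:M(52) | bus: BusRdX
[4] P1: load  L0 | P0:I, P1:S(52), P2:I, P3:O(52) | bus: BusRd
[5] P1: load  L0 | P0:I, P1:S(52), P2:I, P3:O(52) | bus: none
[6] P1: load  L1 | P0:I, P1:S(63), P2:O(63), P3:I | bus: BusRd
[7] P1: store L4 := 26 | P0:I, P1:M(26), P2:I, P3:I | bus: BusRdX
[8] P2: load  L0 | P0:I, P1:S(52), P2:S(52), P3:O(52) | bus: BusRd
[9] P0: store L2 := 17 | P0:M(17), P1:I, P2:I, P3:I | bus: BusRdX
[10] P2: load  L0 | P0:I, P1:S(52), P2:S(52), P3:O(52) | bus: none
[11] P0: store L4 := 36 | P0:M(36), P1:I, P2:I, P3:I | bus: BusRdX,Flush
[12] P1: load  L2 | P0:O(17), P1:S(17), P2:I, P3:I | bus: BusRd
[13] P2: store L2 := 13 | P0:I, P1:I, P2:M(13), P3:I | bus: BusRdX,Flush
[14] P2: load  L1 | P0:I, P1:S(63), P2:O(63), P3:I | bus: none
[15] P0: store L1 := 26 | P0:M(26), P1:I, P2:I, P3:I | bus: BusRdX,Flush
[16] P2: load  L3 | P0:I, P1:I, P2:E(10), P3:I | bus: BusRd
[17] P1: load  L1 | P0:O(26), P1:S(26), P2:I, P3:I | bus: BusRd
[18] P2: store L4 := 54 | P0:I, P1:I, P2:M(54), P3:I | bus: BusRdX,Flush
[19] P3: store L2 := 73 | P0:I, P1:I, P2:I, P3:M(73) | bus: BusRdX,Flush
[20] P2: store L2 := 7 | P0:I, P1:I, P2:M(7), P3:I | bus: BusRdX,Flush
[21] P0: store L2 := 97 | P0:M(97), P1:I, P2:I, P3:I | bus: BusRdX,Flush
[22] P3: load  L4 | P0:I, P1:I, P2:O(54), P3:S(54) | bus: BusRd
[23] P1: load  L1 | P0:O(26), P1:S(26), P2:I, P3:I | bus: none
[24] P0: load  L3 | P0:S(10), P1:I, P2:S(10), P3:I | bus: BusRd
[25] P0: load  L2 | P0:M(97), P1:I, P2:I, P3:I | bus: none
[26] P0: load  L2 | P0:M(97), P1:I, P2:I, P3:I | bus: none

invalidations = 4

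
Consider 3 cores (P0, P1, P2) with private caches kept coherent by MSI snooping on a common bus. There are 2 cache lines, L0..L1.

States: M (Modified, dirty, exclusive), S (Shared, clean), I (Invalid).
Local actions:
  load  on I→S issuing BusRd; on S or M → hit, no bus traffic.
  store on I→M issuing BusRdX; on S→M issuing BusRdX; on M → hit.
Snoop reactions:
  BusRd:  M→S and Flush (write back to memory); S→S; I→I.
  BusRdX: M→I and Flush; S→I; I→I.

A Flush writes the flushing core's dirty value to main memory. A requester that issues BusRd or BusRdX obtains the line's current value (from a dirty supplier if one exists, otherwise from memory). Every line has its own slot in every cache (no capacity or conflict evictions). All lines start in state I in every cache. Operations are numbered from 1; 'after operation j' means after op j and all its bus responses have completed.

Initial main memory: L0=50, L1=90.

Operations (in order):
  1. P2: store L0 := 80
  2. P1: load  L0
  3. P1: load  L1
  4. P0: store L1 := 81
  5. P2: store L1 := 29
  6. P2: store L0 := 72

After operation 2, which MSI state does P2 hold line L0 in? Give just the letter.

state = S

1. P2: store L0 := 80  bus=[BusRdX]  L0: P0=I P1=I P2=M  mem[L0]=50
2. P1: load  L0  bus=[BusRd,Flush]  L0: P0=I P1=S P2=S  mem[L0]=80
3. P1: load  L1  bus=[BusRd]  L1: P0=I P1=S P2=I  mem[L1]=90
4. P0: store L1 := 81  bus=[BusRdX]  L1: P0=M P1=I P2=I  mem[L1]=90
5. P2: store L1 := 29  bus=[BusRdX,Flush]  L1: P0=I P1=I P2=M  mem[L1]=81
6. P2: store L0 := 72  bus=[BusRdX]  L0: P0=I P1=I P2=M  mem[L0]=80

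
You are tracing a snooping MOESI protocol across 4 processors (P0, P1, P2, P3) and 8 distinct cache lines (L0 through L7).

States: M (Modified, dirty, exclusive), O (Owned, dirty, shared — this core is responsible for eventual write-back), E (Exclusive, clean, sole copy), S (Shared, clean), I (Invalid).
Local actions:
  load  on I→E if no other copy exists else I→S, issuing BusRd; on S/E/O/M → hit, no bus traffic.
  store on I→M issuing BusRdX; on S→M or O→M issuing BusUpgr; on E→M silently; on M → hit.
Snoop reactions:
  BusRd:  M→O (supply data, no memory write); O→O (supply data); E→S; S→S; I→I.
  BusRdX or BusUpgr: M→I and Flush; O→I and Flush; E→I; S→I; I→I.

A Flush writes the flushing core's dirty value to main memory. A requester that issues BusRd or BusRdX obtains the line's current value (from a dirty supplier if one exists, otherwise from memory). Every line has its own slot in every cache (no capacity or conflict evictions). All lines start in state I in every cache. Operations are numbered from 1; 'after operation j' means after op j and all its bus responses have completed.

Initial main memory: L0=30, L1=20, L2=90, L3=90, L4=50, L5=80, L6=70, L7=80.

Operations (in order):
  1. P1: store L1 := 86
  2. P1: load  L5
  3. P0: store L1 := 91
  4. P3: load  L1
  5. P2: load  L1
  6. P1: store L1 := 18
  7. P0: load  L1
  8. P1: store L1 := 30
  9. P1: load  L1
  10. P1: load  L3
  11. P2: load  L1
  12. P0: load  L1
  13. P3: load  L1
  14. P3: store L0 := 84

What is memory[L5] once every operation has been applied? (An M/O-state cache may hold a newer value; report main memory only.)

memory[L5] = 80

step 1: P1: store L1 := 86  ⟶  IMII  (L1)  txn=BusRdX  M[L1]=20
step 2: P1: load  L5  ⟶  IEII  (L5)  txn=BusRd  M[L5]=80
step 3: P0: store L1 := 91  ⟶  MIII  (L1)  txn=BusRdX+Flush  M[L1]=86
step 4: P3: load  L1  ⟶  OIIS  (L1)  txn=BusRd  M[L1]=86
step 5: P2: load  L1  ⟶  OISS  (L1)  txn=BusRd  M[L1]=86
step 6: P1: store L1 := 18  ⟶  IMII  (L1)  txn=BusRdX+Flush  M[L1]=91
step 7: P0: load  L1  ⟶  SOII  (L1)  txn=BusRd  M[L1]=91
step 8: P1: store L1 := 30  ⟶  IMII  (L1)  txn=BusUpgr  M[L1]=91
step 9: P1: load  L1  ⟶  IMII  (L1)  txn=∅  M[L1]=91
step 10: P1: load  L3  ⟶  IEII  (L3)  txn=BusRd  M[L3]=90
step 11: P2: load  L1  ⟶  IOSI  (L1)  txn=BusRd  M[L1]=91
step 12: P0: load  L1  ⟶  SOSI  (L1)  txn=BusRd  M[L1]=91
step 13: P3: load  L1  ⟶  SOSS  (L1)  txn=BusRd  M[L1]=91
step 14: P3: store L0 := 84  ⟶  IIIM  (L0)  txn=BusRdX  M[L0]=30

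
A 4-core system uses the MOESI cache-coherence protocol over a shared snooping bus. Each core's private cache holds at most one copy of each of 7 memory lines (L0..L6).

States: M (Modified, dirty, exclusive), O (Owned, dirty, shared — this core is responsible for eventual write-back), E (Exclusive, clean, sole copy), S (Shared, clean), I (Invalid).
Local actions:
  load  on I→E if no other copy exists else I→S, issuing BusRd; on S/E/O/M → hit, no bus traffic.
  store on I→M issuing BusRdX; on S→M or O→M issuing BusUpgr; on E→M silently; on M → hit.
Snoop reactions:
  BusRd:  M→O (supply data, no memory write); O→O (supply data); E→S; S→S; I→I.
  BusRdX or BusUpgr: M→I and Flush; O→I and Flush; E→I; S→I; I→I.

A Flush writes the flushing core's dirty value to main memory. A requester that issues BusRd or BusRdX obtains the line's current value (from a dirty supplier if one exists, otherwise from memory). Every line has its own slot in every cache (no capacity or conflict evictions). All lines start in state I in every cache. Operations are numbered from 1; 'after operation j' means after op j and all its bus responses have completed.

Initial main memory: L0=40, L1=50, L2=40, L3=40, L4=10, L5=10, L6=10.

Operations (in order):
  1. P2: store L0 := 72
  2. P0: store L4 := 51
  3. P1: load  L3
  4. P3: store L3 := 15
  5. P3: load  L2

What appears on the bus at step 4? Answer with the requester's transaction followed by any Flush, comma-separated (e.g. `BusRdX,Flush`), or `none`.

  op1 P2: store L0 := 72 → I/I/M/I on L0; bus BusRdX; mem=40
  op2 P0: store L4 := 51 → M/I/I/I on L4; bus BusRdX; mem=10
  op3 P1: load  L3 → I/E/I/I on L3; bus BusRd; mem=40
  op4 P3: store L3 := 15 → I/I/I/M on L3; bus BusRdX; mem=40
  op5 P3: load  L2 → I/I/I/E on L2; bus BusRd; mem=40

bus = BusRdX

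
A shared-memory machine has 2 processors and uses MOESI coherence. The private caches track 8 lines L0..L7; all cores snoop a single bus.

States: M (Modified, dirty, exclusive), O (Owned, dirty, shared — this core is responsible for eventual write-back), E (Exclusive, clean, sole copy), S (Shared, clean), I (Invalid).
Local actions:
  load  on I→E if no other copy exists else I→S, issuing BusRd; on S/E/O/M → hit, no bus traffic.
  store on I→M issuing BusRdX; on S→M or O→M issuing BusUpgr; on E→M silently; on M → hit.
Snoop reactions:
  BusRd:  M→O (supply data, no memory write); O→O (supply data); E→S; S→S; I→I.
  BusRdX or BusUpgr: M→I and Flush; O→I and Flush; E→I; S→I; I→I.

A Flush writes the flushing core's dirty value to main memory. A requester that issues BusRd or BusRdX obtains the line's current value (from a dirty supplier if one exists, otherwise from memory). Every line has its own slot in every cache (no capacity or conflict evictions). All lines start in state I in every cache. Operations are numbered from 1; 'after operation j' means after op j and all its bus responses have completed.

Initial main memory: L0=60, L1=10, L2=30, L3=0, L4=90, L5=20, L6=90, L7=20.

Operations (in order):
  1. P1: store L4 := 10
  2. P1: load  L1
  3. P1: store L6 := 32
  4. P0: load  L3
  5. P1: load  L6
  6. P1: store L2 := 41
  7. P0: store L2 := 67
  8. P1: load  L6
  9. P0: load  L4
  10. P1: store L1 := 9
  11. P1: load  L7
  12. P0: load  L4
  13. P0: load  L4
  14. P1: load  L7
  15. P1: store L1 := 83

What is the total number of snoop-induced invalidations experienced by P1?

  op1 P1: store L4 := 10 → I/M on L4; bus BusRdX; mem=90
  op2 P1: load  L1 → I/E on L1; bus BusRd; mem=10
  op3 P1: store L6 := 32 → I/M on L6; bus BusRdX; mem=90
  op4 P0: load  L3 → E/I on L3; bus BusRd; mem=0
  op5 P1: load  L6 → I/M on L6; bus (none); mem=90
  op6 P1: store L2 := 41 → I/M on L2; bus BusRdX; mem=30
  op7 P0: store L2 := 67 → M/I on L2; bus BusRdX Flush; mem=41
  op8 P1: load  L6 → I/M on L6; bus (none); mem=90
  op9 P0: load  L4 → S/O on L4; bus BusRd; mem=90
  op10 P1: store L1 := 9 → I/M on L1; bus (none); mem=10
  op11 P1: load  L7 → I/E on L7; bus BusRd; mem=20
  op12 P0: load  L4 → S/O on L4; bus (none); mem=90
  op13 P0: load  L4 → S/O on L4; bus (none); mem=90
  op14 P1: load  L7 → I/E on L7; bus (none); mem=20
  op15 P1: store L1 := 83 → I/M on L1; bus (none); mem=10

invalidations = 1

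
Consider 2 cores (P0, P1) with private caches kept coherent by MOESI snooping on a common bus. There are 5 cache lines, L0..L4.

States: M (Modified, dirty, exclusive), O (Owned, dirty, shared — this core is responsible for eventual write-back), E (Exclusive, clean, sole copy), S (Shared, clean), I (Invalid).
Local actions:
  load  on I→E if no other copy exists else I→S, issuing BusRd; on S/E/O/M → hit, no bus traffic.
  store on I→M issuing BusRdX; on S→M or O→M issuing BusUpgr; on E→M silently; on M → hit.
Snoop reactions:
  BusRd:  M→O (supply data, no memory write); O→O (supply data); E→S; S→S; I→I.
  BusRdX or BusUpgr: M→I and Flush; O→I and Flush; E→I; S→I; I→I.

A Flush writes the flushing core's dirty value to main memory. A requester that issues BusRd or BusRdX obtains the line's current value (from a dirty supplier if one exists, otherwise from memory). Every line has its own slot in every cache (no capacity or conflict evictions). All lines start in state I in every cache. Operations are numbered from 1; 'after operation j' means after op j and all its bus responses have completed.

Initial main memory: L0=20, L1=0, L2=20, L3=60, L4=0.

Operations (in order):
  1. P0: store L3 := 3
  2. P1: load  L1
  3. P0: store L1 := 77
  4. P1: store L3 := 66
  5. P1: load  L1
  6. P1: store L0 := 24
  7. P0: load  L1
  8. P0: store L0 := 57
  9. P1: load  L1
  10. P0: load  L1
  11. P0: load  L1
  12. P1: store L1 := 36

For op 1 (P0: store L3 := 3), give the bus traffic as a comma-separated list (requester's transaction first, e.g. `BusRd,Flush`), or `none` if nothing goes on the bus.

bus = BusRdX

step 1: P0: store L3 := 3  ⟶  MI  (L3)  txn=BusRdX  M[L3]=60
step 2: P1: load  L1  ⟶  IE  (L1)  txn=BusRd  M[L1]=0
step 3: P0: store L1 := 77  ⟶  MI  (L1)  txn=BusRdX  M[L1]=0
step 4: P1: store L3 := 66  ⟶  IM  (L3)  txn=BusRdX+Flush  M[L3]=3
step 5: P1: load  L1  ⟶  OS  (L1)  txn=BusRd  M[L1]=0
step 6: P1: store L0 := 24  ⟶  IM  (L0)  txn=BusRdX  M[L0]=20
step 7: P0: load  L1  ⟶  OS  (L1)  txn=∅  M[L1]=0
step 8: P0: store L0 := 57  ⟶  MI  (L0)  txn=BusRdX+Flush  M[L0]=24
step 9: P1: load  L1  ⟶  OS  (L1)  txn=∅  M[L1]=0
step 10: P0: load  L1  ⟶  OS  (L1)  txn=∅  M[L1]=0
step 11: P0: load  L1  ⟶  OS  (L1)  txn=∅  M[L1]=0
step 12: P1: store L1 := 36  ⟶  IM  (L1)  txn=BusUpgr+Flush  M[L1]=77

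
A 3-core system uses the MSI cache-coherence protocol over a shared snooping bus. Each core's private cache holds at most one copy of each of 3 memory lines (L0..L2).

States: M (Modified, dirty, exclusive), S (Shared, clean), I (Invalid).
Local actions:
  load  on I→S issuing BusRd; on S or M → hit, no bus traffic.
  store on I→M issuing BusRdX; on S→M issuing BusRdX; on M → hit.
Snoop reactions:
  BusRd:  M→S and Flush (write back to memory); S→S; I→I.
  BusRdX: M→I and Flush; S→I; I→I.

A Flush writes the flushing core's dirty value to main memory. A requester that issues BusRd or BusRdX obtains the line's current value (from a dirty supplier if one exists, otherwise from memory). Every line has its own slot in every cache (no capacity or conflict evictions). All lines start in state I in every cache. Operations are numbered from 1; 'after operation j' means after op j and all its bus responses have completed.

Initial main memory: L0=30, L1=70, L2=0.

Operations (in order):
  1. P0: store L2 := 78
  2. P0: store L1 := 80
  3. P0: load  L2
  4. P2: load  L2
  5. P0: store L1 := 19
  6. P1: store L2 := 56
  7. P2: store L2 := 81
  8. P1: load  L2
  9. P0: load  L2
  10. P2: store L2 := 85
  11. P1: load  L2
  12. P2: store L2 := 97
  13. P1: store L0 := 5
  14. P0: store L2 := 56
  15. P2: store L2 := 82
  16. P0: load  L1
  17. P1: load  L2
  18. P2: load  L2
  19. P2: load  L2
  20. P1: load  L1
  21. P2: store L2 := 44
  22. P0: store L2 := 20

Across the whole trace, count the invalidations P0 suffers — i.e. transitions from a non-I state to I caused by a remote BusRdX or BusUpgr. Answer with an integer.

invalidations = 3

1. P0: store L2 := 78  bus=[BusRdX]  L2: P0=M P1=I P2=I  mem[L2]=0
2. P0: store L1 := 80  bus=[BusRdX]  L1: P0=M P1=I P2=I  mem[L1]=70
3. P0: load  L2  bus=[-]  L2: P0=M P1=I P2=I  mem[L2]=0
4. P2: load  L2  bus=[BusRd,Flush]  L2: P0=S P1=I P2=S  mem[L2]=78
5. P0: store L1 := 19  bus=[-]  L1: P0=M P1=I P2=I  mem[L1]=70
6. P1: store L2 := 56  bus=[BusRdX]  L2: P0=I P1=M P2=I  mem[L2]=78
7. P2: store L2 := 81  bus=[BusRdX,Flush]  L2: P0=I P1=I P2=M  mem[L2]=56
8. P1: load  L2  bus=[BusRd,Flush]  L2: P0=I P1=S P2=S  mem[L2]=81
9. P0: load  L2  bus=[BusRd]  L2: P0=S P1=S P2=S  mem[L2]=81
10. P2: store L2 := 85  bus=[BusRdX]  L2: P0=I P1=I P2=M  mem[L2]=81
11. P1: load  L2  bus=[BusRd,Flush]  L2: P0=I P1=S P2=S  mem[L2]=85
12. P2: store L2 := 97  bus=[BusRdX]  L2: P0=I P1=I P2=M  mem[L2]=85
13. P1: store L0 := 5  bus=[BusRdX]  L0: P0=I P1=M P2=I  mem[L0]=30
14. P0: store L2 := 56  bus=[BusRdX,Flush]  L2: P0=M P1=I P2=I  mem[L2]=97
15. P2: store L2 := 82  bus=[BusRdX,Flush]  L2: P0=I P1=I P2=M  mem[L2]=56
16. P0: load  L1  bus=[-]  L1: P0=M P1=I P2=I  mem[L1]=70
17. P1: load  L2  bus=[BusRd,Flush]  L2: P0=I P1=S P2=S  mem[L2]=82
18. P2: load  L2  bus=[-]  L2: P0=I P1=S P2=S  mem[L2]=82
19. P2: load  L2  bus=[-]  L2: P0=I P1=S P2=S  mem[L2]=82
20. P1: load  L1  bus=[BusRd,Flush]  L1: P0=S P1=S P2=I  mem[L1]=19
21. P2: store L2 := 44  bus=[BusRdX]  L2: P0=I P1=I P2=M  mem[L2]=82
22. P0: store L2 := 20  bus=[BusRdX,Flush]  L2: P0=M P1=I P2=I  mem[L2]=44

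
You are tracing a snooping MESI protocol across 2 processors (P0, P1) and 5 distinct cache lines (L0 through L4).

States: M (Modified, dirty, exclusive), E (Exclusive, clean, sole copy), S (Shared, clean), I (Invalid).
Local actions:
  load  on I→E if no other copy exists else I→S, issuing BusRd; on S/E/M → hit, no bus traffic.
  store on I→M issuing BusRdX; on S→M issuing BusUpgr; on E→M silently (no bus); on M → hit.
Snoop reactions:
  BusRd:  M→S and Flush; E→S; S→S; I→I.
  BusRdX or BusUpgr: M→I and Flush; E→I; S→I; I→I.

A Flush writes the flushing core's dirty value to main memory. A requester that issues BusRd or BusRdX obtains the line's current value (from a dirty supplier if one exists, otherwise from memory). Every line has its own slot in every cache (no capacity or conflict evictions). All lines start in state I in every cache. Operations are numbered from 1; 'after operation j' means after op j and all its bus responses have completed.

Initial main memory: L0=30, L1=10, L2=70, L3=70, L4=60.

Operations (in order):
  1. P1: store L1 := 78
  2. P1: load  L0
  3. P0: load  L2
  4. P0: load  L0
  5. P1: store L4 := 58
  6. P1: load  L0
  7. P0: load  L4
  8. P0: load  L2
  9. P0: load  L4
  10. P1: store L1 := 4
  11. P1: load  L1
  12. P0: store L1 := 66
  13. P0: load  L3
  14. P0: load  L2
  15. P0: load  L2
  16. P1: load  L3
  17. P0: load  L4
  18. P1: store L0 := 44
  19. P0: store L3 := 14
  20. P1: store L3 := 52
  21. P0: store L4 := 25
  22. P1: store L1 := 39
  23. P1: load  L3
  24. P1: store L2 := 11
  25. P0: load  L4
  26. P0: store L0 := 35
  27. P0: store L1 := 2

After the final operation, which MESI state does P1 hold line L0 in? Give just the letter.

1. P1: store L1 := 78  bus=[BusRdX]  L1: P0=I P1=M  mem[L1]=10
2. P1: load  L0  bus=[BusRd]  L0: P0=I P1=E  mem[L0]=30
3. P0: load  L2  bus=[BusRd]  L2: P0=E P1=I  mem[L2]=70
4. P0: load  L0  bus=[BusRd]  L0: P0=S P1=S  mem[L0]=30
5. P1: store L4 := 58  bus=[BusRdX]  L4: P0=I P1=M  mem[L4]=60
6. P1: load  L0  bus=[-]  L0: P0=S P1=S  mem[L0]=30
7. P0: load  L4  bus=[BusRd,Flush]  L4: P0=S P1=S  mem[L4]=58
8. P0: load  L2  bus=[-]  L2: P0=E P1=I  mem[L2]=70
9. P0: load  L4  bus=[-]  L4: P0=S P1=S  mem[L4]=58
10. P1: store L1 := 4  bus=[-]  L1: P0=I P1=M  mem[L1]=10
11. P1: load  L1  bus=[-]  L1: P0=I P1=M  mem[L1]=10
12. P0: store L1 := 66  bus=[BusRdX,Flush]  L1: P0=M P1=I  mem[L1]=4
13. P0: load  L3  bus=[BusRd]  L3: P0=E P1=I  mem[L3]=70
14. P0: load  L2  bus=[-]  L2: P0=E P1=I  mem[L2]=70
15. P0: load  L2  bus=[-]  L2: P0=E P1=I  mem[L2]=70
16. P1: load  L3  bus=[BusRd]  L3: P0=S P1=S  mem[L3]=70
17. P0: load  L4  bus=[-]  L4: P0=S P1=S  mem[L4]=58
18. P1: store L0 := 44  bus=[BusUpgr]  L0: P0=I P1=M  mem[L0]=30
19. P0: store L3 := 14  bus=[BusUpgr]  L3: P0=M P1=I  mem[L3]=70
20. P1: store L3 := 52  bus=[BusRdX,Flush]  L3: P0=I P1=M  mem[L3]=14
21. P0: store L4 := 25  bus=[BusUpgr]  L4: P0=M P1=I  mem[L4]=58
22. P1: store L1 := 39  bus=[BusRdX,Flush]  L1: P0=I P1=M  mem[L1]=66
23. P1: load  L3  bus=[-]  L3: P0=I P1=M  mem[L3]=14
24. P1: store L2 := 11  bus=[BusRdX]  L2: P0=I P1=M  mem[L2]=70
25. P0: load  L4  bus=[-]  L4: P0=M P1=I  mem[L4]=58
26. P0: store L0 := 35  bus=[BusRdX,Flush]  L0: P0=M P1=I  mem[L0]=44
27. P0: store L1 := 2  bus=[BusRdX,Flush]  L1: P0=M P1=I  mem[L1]=39

state = I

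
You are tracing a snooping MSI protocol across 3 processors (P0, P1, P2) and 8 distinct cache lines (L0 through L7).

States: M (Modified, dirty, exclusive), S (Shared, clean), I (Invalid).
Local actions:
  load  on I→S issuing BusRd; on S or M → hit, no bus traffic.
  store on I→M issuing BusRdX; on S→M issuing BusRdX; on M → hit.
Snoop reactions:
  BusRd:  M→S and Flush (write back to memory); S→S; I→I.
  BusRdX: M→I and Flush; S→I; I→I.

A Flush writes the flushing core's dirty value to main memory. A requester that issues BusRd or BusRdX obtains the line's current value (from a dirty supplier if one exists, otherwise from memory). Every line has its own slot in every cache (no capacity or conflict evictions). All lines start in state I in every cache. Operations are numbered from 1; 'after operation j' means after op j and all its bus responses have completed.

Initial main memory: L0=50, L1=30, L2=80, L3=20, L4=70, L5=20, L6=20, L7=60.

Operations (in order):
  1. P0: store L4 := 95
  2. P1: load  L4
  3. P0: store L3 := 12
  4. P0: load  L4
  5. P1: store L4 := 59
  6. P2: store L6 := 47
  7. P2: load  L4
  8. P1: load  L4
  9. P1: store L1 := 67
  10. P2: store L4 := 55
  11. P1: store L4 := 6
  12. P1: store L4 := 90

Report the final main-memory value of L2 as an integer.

memory[L2] = 80

step 1: P0: store L4 := 95  ⟶  MII  (L4)  txn=BusRdX  M[L4]=70
step 2: P1: load  L4  ⟶  SSI  (L4)  txn=BusRd+Flush  M[L4]=95
step 3: P0: store L3 := 12  ⟶  MII  (L3)  txn=BusRdX  M[L3]=20
step 4: P0: load  L4  ⟶  SSI  (L4)  txn=∅  M[L4]=95
step 5: P1: store L4 := 59  ⟶  IMI  (L4)  txn=BusRdX  M[L4]=95
step 6: P2: store L6 := 47  ⟶  IIM  (L6)  txn=BusRdX  M[L6]=20
step 7: P2: load  L4  ⟶  ISS  (L4)  txn=BusRd+Flush  M[L4]=59
step 8: P1: load  L4  ⟶  ISS  (L4)  txn=∅  M[L4]=59
step 9: P1: store L1 := 67  ⟶  IMI  (L1)  txn=BusRdX  M[L1]=30
step 10: P2: store L4 := 55  ⟶  IIM  (L4)  txn=BusRdX  M[L4]=59
step 11: P1: store L4 := 6  ⟶  IMI  (L4)  txn=BusRdX+Flush  M[L4]=55
step 12: P1: store L4 := 90  ⟶  IMI  (L4)  txn=∅  M[L4]=55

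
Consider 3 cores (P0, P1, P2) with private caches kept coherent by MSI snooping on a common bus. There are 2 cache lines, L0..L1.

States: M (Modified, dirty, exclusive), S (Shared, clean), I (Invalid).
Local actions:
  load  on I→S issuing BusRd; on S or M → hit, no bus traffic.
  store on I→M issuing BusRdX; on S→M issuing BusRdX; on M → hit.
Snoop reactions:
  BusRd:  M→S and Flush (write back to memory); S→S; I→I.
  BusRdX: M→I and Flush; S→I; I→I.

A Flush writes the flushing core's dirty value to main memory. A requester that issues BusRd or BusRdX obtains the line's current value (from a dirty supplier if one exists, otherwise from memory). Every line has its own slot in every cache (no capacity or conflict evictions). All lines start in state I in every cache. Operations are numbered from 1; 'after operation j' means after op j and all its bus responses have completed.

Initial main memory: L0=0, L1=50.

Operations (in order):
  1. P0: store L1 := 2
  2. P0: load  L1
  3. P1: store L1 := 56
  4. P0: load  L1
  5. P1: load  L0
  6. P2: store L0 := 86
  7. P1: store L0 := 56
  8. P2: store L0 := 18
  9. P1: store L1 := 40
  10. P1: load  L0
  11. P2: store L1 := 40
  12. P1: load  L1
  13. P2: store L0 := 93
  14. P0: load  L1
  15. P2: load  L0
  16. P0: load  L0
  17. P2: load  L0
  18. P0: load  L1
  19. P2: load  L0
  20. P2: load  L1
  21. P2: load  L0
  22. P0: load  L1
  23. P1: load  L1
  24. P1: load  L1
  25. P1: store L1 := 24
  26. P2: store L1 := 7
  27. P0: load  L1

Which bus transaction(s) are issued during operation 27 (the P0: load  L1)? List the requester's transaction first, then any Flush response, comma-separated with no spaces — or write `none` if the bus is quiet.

1. P0: store L1 := 2  bus=[BusRdX]  L1: P0=M P1=I P2=I  mem[L1]=50
2. P0: load  L1  bus=[-]  L1: P0=M P1=I P2=I  mem[L1]=50
3. P1: store L1 := 56  bus=[BusRdX,Flush]  L1: P0=I P1=M P2=I  mem[L1]=2
4. P0: load  L1  bus=[BusRd,Flush]  L1: P0=S P1=S P2=I  mem[L1]=56
5. P1: load  L0  bus=[BusRd]  L0: P0=I P1=S P2=I  mem[L0]=0
6. P2: store L0 := 86  bus=[BusRdX]  L0: P0=I P1=I P2=M  mem[L0]=0
7. P1: store L0 := 56  bus=[BusRdX,Flush]  L0: P0=I P1=M P2=I  mem[L0]=86
8. P2: store L0 := 18  bus=[BusRdX,Flush]  L0: P0=I P1=I P2=M  mem[L0]=56
9. P1: store L1 := 40  bus=[BusRdX]  L1: P0=I P1=M P2=I  mem[L1]=56
10. P1: load  L0  bus=[BusRd,Flush]  L0: P0=I P1=S P2=S  mem[L0]=18
11. P2: store L1 := 40  bus=[BusRdX,Flush]  L1: P0=I P1=I P2=M  mem[L1]=40
12. P1: load  L1  bus=[BusRd,Flush]  L1: P0=I P1=S P2=S  mem[L1]=40
13. P2: store L0 := 93  bus=[BusRdX]  L0: P0=I P1=I P2=M  mem[L0]=18
14. P0: load  L1  bus=[BusRd]  L1: P0=S P1=S P2=S  mem[L1]=40
15. P2: load  L0  bus=[-]  L0: P0=I P1=I P2=M  mem[L0]=18
16. P0: load  L0  bus=[BusRd,Flush]  L0: P0=S P1=I P2=S  mem[L0]=93
17. P2: load  L0  bus=[-]  L0: P0=S P1=I P2=S  mem[L0]=93
18. P0: load  L1  bus=[-]  L1: P0=S P1=S P2=S  mem[L1]=40
19. P2: load  L0  bus=[-]  L0: P0=S P1=I P2=S  mem[L0]=93
20. P2: load  L1  bus=[-]  L1: P0=S P1=S P2=S  mem[L1]=40
21. P2: load  L0  bus=[-]  L0: P0=S P1=I P2=S  mem[L0]=93
22. P0: load  L1  bus=[-]  L1: P0=S P1=S P2=S  mem[L1]=40
23. P1: load  L1  bus=[-]  L1: P0=S P1=S P2=S  mem[L1]=40
24. P1: load  L1  bus=[-]  L1: P0=S P1=S P2=S  mem[L1]=40
25. P1: store L1 := 24  bus=[BusRdX]  L1: P0=I P1=M P2=I  mem[L1]=40
26. P2: store L1 := 7  bus=[BusRdX,Flush]  L1: P0=I P1=I P2=M  mem[L1]=24
27. P0: load  L1  bus=[BusRd,Flush]  L1: P0=S P1=I P2=S  mem[L1]=7

bus = BusRd,Flush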